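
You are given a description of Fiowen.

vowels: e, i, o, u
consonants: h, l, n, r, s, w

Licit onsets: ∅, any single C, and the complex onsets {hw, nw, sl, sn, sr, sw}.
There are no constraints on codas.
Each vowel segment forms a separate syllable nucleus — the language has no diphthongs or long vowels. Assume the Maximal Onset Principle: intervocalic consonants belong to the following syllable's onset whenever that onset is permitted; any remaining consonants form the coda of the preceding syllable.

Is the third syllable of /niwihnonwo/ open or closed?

open

The vowels are i, i, o, o — 4 nuclei, so 4 syllables.
/i…i/ gap (V1→V2): /w/ is a single consonant, so it becomes the next onset.
/i…o/ gap (V2→V3): cluster /hn/ — the longest permitted-onset suffix is /n/; onset = /n/, preceding coda = /h/.
/o…o/ gap (V3→V4): /nw/ is a licit onset in full, so it all attaches to the next syllable.
Syllabification: ni.wih.no.nwo.
Syllable 3 is /no/; it ends in its nucleus with no coda, so it is open.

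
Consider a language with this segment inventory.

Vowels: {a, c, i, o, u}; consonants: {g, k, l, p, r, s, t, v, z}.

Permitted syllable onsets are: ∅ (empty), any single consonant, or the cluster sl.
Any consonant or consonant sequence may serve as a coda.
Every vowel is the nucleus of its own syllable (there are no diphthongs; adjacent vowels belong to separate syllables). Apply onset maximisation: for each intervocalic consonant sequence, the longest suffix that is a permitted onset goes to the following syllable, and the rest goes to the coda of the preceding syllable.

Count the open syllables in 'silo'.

2

Vowels present: i, o; each is a nucleus, giving 2 syllables.
σ1/σ2 boundary: just /l/ — single C goes to the following onset.
So the parse is si.lo.
Classifying each syllable: /si/ (open), /lo/ (open).
Open syllables: 2.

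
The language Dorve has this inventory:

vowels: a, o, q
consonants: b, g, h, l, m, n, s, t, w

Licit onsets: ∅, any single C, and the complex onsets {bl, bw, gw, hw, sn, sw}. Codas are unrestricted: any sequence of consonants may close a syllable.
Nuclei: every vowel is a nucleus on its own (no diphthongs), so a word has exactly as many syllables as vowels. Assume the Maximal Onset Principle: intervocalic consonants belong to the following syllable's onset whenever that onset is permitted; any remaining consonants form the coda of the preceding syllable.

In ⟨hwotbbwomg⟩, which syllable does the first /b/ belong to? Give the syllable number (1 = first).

1

Vowels present: o, o; each is a nucleus, giving 2 syllables.
Between /o/ (V1) and /o/ (V2): /tbbw/ — longest licit onset from the right is /bw/, leaving /tb/ as coda.
Syllabification: hwotb.bwomg.
The first /b/ is in the coda of syllable 1 (/hwotb/).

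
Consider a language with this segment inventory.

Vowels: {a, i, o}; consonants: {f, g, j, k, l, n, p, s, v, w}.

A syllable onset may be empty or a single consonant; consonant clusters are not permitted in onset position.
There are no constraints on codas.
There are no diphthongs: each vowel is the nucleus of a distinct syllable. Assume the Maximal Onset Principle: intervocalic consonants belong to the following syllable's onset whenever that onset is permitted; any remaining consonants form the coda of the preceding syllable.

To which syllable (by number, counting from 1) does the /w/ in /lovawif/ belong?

Nuclei (vowels): o, a, i → 3 syllables.
V1 /o/ – V2 /a/: /v/ is a single consonant, so it becomes the next onset.
V2 /a/ – V3 /i/: just /w/ — single C goes to the following onset.
Syllabification: lo.va.wif.
The /w/ is in the onset of syllable 3 (/wif/).

3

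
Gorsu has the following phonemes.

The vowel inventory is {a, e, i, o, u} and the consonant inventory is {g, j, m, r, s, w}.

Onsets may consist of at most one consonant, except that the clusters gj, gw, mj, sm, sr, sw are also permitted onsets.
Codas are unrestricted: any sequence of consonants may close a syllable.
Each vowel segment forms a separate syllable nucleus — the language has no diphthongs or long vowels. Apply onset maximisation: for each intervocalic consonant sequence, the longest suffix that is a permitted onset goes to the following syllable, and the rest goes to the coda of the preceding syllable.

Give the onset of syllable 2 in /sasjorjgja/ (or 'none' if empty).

j

The vowels are a, o, a — 3 nuclei, so 3 syllables.
Between /a/ (V1) and /o/ (V2): cluster /sj/ — the longest permitted-onset suffix is /j/; onset = /j/, preceding coda = /s/.
Between /o/ (V2) and /a/ (V3): /rjgj/ splits as /rj/ + /gj/ (/gj/ is the longest suffix that is a licit onset).
So the parse is sas.jorj.gja.
Syllable 2 is /jorj/: onset /j/, nucleus /o/, coda /rj/.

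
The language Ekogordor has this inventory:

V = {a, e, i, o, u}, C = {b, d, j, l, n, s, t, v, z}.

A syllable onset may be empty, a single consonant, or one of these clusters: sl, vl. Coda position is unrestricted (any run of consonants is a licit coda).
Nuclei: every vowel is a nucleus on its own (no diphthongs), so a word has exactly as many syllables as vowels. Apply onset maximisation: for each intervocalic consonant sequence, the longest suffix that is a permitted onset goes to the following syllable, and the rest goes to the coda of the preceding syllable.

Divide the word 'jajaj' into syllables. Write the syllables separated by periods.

Nuclei (vowels): a, a → 2 syllables.
/a…a/ gap (V1→V2): /j/ is a single consonant, so it becomes the next onset.

ja.jaj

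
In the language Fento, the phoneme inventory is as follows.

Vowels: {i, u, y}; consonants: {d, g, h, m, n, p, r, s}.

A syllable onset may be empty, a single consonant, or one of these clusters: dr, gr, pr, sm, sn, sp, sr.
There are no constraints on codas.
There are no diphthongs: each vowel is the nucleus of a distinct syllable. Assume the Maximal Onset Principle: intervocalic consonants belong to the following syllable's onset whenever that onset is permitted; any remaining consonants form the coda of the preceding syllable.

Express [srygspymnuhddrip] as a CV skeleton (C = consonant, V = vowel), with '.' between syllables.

CCVC.CCVC.CVCC.CCVC

Vowels present: y, y, u, i; each is a nucleus, giving 4 syllables.
V1 /y/ – V2 /y/: /gsp/ — longest licit onset from the right is /sp/, leaving /g/ as coda.
V2 /y/ – V3 /u/: cluster /mn/ — the longest permitted-onset suffix is /n/; onset = /n/, preceding coda = /m/.
V3 /u/ – V4 /i/: /hddr/; trying suffixes from longest down, /dr/ is the first permitted one, so coda /hd/ | onset /dr/.
So the parse is sryg.spym.nuhd.drip.
Mapping each syllable to C/V: /sryg/ → CCVC, /spym/ → CCVC, /nuhd/ → CVCC, /drip/ → CCVC.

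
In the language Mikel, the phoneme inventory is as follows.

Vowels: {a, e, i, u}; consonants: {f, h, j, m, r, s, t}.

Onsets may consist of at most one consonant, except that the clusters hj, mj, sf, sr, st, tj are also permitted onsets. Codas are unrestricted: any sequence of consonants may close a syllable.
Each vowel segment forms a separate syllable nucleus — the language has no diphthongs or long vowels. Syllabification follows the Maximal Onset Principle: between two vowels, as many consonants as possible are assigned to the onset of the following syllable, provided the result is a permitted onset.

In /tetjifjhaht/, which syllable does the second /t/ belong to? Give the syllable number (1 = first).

Nuclei (vowels): e, i, a → 3 syllables.
/e…i/ gap (V1→V2): cluster /tj/ — /tj/ is itself a permitted onset, so the whole cluster goes right; preceding coda = ∅.
/i…a/ gap (V2→V3): /fjh/ — longest licit onset from the right is /h/, leaving /fj/ as coda.
Result: te.tjifj.haht.
The second /t/ is in the onset of syllable 2 (/tjifj/).

2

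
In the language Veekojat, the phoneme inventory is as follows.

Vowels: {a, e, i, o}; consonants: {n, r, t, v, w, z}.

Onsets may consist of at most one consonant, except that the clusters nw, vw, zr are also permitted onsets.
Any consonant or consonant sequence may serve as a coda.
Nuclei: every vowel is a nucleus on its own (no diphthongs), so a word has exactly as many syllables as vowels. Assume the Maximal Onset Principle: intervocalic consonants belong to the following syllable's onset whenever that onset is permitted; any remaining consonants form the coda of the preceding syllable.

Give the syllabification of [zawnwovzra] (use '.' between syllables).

The vowels are a, o, a — 3 nuclei, so 3 syllables.
/a…o/ gap (V1→V2): /wnw/ splits as /w/ + /nw/ (/nw/ is the longest suffix that is a licit onset).
/o…a/ gap (V2→V3): cluster /vzr/ — the longest permitted-onset suffix is /zr/; onset = /zr/, preceding coda = /v/.

zaw.nwov.zra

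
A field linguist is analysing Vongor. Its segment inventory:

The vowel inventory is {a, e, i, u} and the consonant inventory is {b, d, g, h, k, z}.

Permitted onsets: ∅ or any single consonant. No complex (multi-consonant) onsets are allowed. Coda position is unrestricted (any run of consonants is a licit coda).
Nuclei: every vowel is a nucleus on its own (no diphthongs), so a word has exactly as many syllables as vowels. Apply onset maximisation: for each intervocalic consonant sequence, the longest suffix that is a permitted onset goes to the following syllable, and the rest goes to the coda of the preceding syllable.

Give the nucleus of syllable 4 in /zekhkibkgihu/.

u

Nuclei (vowels): e, i, i, u → 4 syllables.
The fourth nucleus (vowel 4 from the left) is /u/.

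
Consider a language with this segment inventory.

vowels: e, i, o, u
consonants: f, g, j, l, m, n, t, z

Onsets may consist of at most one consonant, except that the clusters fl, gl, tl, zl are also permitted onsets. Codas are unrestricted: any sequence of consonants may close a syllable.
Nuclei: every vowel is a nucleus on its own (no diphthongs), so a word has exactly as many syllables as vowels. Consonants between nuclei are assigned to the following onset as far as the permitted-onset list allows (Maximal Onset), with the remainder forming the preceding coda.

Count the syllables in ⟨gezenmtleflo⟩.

4

Nuclei (vowels): e, e, e, o → 4 syllables.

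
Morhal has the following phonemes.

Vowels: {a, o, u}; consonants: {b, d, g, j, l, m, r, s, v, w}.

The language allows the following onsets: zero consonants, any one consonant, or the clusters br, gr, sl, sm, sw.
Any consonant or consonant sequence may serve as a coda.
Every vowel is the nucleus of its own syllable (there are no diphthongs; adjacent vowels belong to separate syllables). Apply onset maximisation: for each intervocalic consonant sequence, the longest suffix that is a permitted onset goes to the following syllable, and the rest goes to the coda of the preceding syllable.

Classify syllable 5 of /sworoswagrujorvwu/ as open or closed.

The vowels are o, o, a, u, o, u — 6 nuclei, so 6 syllables.
σ1/σ2 boundary: just /r/ — single C goes to the following onset.
σ2/σ3 boundary: /sw/ is a licit onset in full, so it all attaches to the next syllable.
σ3/σ4 boundary: /gr/ is a licit onset in full, so it all attaches to the next syllable.
σ4/σ5 boundary: /j/ → onset of the next syllable (single consonants are always licit onsets).
σ5/σ6 boundary: cluster /rvw/ — the longest permitted-onset suffix is /w/; onset = /w/, preceding coda = /rv/.
Putting it together: swo.ro.swa.gru.jorv.wu.
Syllable 5 is /jorv/ with coda /rv/, so it is closed.

closed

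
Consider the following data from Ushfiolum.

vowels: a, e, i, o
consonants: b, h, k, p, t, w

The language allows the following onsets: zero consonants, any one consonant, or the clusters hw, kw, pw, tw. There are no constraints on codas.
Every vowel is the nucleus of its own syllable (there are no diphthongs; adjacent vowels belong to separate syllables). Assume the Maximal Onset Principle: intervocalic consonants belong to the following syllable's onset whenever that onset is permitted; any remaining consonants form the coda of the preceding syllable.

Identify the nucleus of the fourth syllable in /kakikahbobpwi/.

The vowels are a, i, a, o, i — 5 nuclei, so 5 syllables.
The fourth nucleus (vowel 4 from the left) is /o/.

o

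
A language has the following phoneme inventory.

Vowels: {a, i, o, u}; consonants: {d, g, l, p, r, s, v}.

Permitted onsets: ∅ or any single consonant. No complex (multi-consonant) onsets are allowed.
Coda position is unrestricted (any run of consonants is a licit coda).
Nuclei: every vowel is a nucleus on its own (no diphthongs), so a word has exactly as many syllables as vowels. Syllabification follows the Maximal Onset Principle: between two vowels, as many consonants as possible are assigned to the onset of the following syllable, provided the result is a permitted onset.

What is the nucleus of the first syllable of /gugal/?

Nuclei (vowels): u, a → 2 syllables.
The first nucleus (vowel 1 from the left) is /u/.

u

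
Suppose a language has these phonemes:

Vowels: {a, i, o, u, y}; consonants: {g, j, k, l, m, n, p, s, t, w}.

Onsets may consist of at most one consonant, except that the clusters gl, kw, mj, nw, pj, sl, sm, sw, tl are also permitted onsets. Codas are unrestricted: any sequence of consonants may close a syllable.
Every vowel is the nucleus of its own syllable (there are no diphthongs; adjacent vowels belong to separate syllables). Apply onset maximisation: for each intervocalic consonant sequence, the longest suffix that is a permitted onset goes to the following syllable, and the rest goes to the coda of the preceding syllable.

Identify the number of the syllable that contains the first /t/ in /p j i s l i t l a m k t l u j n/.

3

Vowels present: i, i, a, u; each is a nucleus, giving 4 syllables.
σ1/σ2 boundary: /sl/ — entire cluster is a permitted onset → onset /sl/, coda ∅.
σ2/σ3 boundary: /tl/ is a licit onset in full, so it all attaches to the next syllable.
σ3/σ4 boundary: cluster /mktl/ — the longest permitted-onset suffix is /tl/; onset = /tl/, preceding coda = /mk/.
Syllabification: pji.sli.tlamk.tlujn.
The first /t/ is in the onset of syllable 3 (/tlamk/).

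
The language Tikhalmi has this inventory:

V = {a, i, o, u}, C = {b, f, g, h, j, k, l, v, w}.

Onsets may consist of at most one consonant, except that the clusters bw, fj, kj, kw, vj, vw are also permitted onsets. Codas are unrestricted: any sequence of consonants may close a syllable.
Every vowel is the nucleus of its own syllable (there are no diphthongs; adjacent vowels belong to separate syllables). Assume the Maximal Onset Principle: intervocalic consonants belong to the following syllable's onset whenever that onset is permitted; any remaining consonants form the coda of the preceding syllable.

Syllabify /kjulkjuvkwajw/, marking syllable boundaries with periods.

Vowels present: u, u, a; each is a nucleus, giving 3 syllables.
/u…u/ gap (V1→V2): cluster /lkj/ — the longest permitted-onset suffix is /kj/; onset = /kj/, preceding coda = /l/.
/u…a/ gap (V2→V3): cluster /vkw/ — the longest permitted-onset suffix is /kw/; onset = /kw/, preceding coda = /v/.

kjul.kjuv.kwajw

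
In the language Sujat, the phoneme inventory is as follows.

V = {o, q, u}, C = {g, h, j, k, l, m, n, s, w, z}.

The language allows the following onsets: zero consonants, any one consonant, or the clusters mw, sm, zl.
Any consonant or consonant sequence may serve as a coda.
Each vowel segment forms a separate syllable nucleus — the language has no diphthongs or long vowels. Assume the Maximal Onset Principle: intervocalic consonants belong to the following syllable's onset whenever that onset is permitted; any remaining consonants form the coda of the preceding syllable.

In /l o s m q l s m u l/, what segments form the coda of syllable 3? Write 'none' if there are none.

l

The vowels are o, q, u — 3 nuclei, so 3 syllables.
σ1/σ2 boundary: cluster /sm/ — /sm/ is itself a permitted onset, so the whole cluster goes right; preceding coda = ∅.
σ2/σ3 boundary: cluster /lsm/ — the longest permitted-onset suffix is /sm/; onset = /sm/, preceding coda = /l/.
Syllabification: lo.smql.smul.
Syllable 3 is /smul/: onset /sm/, nucleus /u/, coda /l/.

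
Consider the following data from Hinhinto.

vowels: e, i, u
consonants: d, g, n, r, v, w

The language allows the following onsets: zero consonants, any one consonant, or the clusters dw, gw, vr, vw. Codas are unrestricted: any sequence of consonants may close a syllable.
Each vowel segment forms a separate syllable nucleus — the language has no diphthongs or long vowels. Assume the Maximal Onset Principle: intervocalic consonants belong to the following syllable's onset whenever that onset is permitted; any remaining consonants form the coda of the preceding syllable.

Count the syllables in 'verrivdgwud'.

3

The vowels are e, i, u — 3 nuclei, so 3 syllables.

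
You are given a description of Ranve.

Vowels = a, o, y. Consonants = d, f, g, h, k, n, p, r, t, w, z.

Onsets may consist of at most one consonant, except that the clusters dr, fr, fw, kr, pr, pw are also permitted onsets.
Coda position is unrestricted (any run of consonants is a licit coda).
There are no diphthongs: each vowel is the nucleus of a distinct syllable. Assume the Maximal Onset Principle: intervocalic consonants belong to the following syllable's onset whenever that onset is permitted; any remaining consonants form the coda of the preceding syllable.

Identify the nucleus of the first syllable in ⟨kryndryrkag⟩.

y

Nuclei (vowels): y, y, a → 3 syllables.
The first nucleus (vowel 1 from the left) is /y/.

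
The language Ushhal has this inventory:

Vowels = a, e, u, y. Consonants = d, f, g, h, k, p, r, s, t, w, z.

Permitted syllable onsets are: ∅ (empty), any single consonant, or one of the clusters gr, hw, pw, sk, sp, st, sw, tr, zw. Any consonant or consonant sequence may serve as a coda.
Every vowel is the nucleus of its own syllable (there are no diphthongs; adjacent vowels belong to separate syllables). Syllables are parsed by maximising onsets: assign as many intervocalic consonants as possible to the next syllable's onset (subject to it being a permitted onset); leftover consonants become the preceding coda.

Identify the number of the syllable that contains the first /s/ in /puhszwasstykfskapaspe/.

Nuclei (vowels): u, a, y, a, a, e → 6 syllables.
σ1/σ2 boundary: cluster /hszw/ — the longest permitted-onset suffix is /zw/; onset = /zw/, preceding coda = /hs/.
σ2/σ3 boundary: /sst/ splits as /s/ + /st/ (/st/ is the longest suffix that is a licit onset).
σ3/σ4 boundary: /kfsk/ splits as /kf/ + /sk/ (/sk/ is the longest suffix that is a licit onset).
σ4/σ5 boundary: /p/ is a single consonant, so it becomes the next onset.
σ5/σ6 boundary: cluster /sp/ — /sp/ is itself a permitted onset, so the whole cluster goes right; preceding coda = ∅.
Putting it together: puhs.zwas.stykf.ska.pa.spe.
The first /s/ is in the coda of syllable 1 (/puhs/).

1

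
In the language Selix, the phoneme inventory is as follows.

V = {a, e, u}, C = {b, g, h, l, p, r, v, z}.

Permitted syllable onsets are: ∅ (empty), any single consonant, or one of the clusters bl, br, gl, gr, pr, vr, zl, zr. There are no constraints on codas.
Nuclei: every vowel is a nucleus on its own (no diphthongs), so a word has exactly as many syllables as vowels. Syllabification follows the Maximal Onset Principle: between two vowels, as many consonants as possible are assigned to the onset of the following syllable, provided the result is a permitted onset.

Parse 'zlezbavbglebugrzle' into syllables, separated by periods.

zlez.bavb.gle.bugr.zle

The vowels are e, a, e, u, e — 5 nuclei, so 5 syllables.
Between /e/ (V1) and /a/ (V2): /zb/ splits as /z/ + /b/ (/b/ is the longest suffix that is a licit onset).
Between /a/ (V2) and /e/ (V3): /vbgl/; trying suffixes from longest down, /gl/ is the first permitted one, so coda /vb/ | onset /gl/.
Between /e/ (V3) and /u/ (V4): just /b/ — single C goes to the following onset.
Between /u/ (V4) and /e/ (V5): /grzl/; trying suffixes from longest down, /zl/ is the first permitted one, so coda /gr/ | onset /zl/.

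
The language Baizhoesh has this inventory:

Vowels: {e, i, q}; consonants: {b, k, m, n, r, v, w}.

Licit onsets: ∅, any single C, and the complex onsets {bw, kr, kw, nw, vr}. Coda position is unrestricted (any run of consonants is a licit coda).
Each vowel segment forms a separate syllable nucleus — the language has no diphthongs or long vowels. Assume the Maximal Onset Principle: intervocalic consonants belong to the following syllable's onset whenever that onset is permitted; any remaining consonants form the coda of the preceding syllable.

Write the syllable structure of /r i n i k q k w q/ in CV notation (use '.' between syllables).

The vowels are i, i, q, q — 4 nuclei, so 4 syllables.
/i…i/ gap (V1→V2): /n/ is a single consonant, so it becomes the next onset.
/i…q/ gap (V2→V3): /k/ → onset of the next syllable (single consonants are always licit onsets).
/q…q/ gap (V3→V4): cluster /kw/ — /kw/ is itself a permitted onset, so the whole cluster goes right; preceding coda = ∅.
Syllabification: ri.ni.kq.kwq.
Mapping each syllable to C/V: /ri/ → CV, /ni/ → CV, /kq/ → CV, /kwq/ → CCV.

CV.CV.CV.CCV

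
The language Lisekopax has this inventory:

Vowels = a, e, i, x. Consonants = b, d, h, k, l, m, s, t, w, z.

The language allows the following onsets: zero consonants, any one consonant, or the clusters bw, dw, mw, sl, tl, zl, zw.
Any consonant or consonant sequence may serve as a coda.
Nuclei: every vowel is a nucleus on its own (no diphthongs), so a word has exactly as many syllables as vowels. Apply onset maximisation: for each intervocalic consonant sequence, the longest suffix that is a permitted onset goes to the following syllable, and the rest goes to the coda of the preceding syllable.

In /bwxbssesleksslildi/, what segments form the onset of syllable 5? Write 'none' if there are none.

d

Nuclei (vowels): x, e, e, i, i → 5 syllables.
V1 /x/ – V2 /e/: cluster /bss/ — the longest permitted-onset suffix is /s/; onset = /s/, preceding coda = /bs/.
V2 /e/ – V3 /e/: /sl/ is a licit onset in full, so it all attaches to the next syllable.
V3 /e/ – V4 /i/: /kssl/ splits as /ks/ + /sl/ (/sl/ is the longest suffix that is a licit onset).
V4 /i/ – V5 /i/: /ld/ splits as /l/ + /d/ (/d/ is the longest suffix that is a licit onset).
Syllabification: bwxbs.se.sleks.slil.di.
Syllable 5 is /di/: onset /d/, nucleus /i/, coda ∅.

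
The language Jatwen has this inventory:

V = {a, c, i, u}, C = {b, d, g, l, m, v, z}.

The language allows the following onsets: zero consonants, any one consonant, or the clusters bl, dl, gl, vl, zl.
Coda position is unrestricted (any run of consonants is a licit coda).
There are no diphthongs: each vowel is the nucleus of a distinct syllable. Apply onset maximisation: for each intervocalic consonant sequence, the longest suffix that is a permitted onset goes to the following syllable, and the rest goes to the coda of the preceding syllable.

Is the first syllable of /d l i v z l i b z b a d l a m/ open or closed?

The vowels are i, i, a, a — 4 nuclei, so 4 syllables.
V1 /i/ – V2 /i/: /vzl/; trying suffixes from longest down, /zl/ is the first permitted one, so coda /v/ | onset /zl/.
V2 /i/ – V3 /a/: /bzb/ — longest licit onset from the right is /b/, leaving /bz/ as coda.
V3 /a/ – V4 /a/: cluster /dl/ — /dl/ is itself a permitted onset, so the whole cluster goes right; preceding coda = ∅.
Putting it together: dliv.zlibz.ba.dlam.
Syllable 1 is /dliv/ with coda /v/, so it is closed.

closed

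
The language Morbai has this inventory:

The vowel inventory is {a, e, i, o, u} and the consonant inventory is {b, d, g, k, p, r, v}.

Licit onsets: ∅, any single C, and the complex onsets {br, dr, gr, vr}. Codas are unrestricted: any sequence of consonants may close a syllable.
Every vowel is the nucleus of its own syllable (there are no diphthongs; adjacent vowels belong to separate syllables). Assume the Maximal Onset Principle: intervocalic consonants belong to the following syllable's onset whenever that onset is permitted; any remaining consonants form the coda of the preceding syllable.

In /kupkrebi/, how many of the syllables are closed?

1

The vowels are u, e, i — 3 nuclei, so 3 syllables.
/u…e/ gap (V1→V2): /pkr/ splits as /pk/ + /r/ (/r/ is the longest suffix that is a licit onset).
/e…i/ gap (V2→V3): /b/ → onset of the next syllable (single consonants are always licit onsets).
Putting it together: kupk.re.bi.
Classifying each syllable: /kupk/ (closed), /re/ (open), /bi/ (open).
Closed syllables: 1.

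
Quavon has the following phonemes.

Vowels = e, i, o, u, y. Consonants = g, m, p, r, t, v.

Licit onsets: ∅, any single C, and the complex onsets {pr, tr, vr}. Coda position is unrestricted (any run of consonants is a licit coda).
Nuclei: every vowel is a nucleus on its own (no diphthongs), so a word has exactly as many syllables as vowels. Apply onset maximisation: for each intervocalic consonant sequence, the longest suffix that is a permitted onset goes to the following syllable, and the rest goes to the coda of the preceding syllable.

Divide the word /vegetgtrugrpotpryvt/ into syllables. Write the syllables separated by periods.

Vowels present: e, e, u, o, y; each is a nucleus, giving 5 syllables.
Between /e/ (V1) and /e/ (V2): /g/ is a single consonant, so it becomes the next onset.
Between /e/ (V2) and /u/ (V3): /tgtr/ splits as /tg/ + /tr/ (/tr/ is the longest suffix that is a licit onset).
Between /u/ (V3) and /o/ (V4): /grp/ splits as /gr/ + /p/ (/p/ is the longest suffix that is a licit onset).
Between /o/ (V4) and /y/ (V5): /tpr/; trying suffixes from longest down, /pr/ is the first permitted one, so coda /t/ | onset /pr/.

ve.getg.trugr.pot.pryvt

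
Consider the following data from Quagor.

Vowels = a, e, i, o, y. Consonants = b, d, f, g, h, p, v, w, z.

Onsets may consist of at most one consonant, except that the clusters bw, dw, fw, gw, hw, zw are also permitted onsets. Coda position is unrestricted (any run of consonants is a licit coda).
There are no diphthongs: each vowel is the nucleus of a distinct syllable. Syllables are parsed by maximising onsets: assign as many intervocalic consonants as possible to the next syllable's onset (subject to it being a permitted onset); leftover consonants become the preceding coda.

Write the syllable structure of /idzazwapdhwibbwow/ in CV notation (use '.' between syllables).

Vowels present: i, a, a, i, o; each is a nucleus, giving 5 syllables.
V1 /i/ – V2 /a/: /dz/ — longest licit onset from the right is /z/, leaving /d/ as coda.
V2 /a/ – V3 /a/: /zw/ — entire cluster is a permitted onset → onset /zw/, coda ∅.
V3 /a/ – V4 /i/: /pdhw/ — longest licit onset from the right is /hw/, leaving /pd/ as coda.
V4 /i/ – V5 /o/: /bbw/ — longest licit onset from the right is /bw/, leaving /b/ as coda.
Result: id.za.zwapd.hwib.bwow.
Mapping each syllable to C/V: /id/ → VC, /za/ → CV, /zwapd/ → CCVCC, /hwib/ → CCVC, /bwow/ → CCVC.

VC.CV.CCVCC.CCVC.CCVC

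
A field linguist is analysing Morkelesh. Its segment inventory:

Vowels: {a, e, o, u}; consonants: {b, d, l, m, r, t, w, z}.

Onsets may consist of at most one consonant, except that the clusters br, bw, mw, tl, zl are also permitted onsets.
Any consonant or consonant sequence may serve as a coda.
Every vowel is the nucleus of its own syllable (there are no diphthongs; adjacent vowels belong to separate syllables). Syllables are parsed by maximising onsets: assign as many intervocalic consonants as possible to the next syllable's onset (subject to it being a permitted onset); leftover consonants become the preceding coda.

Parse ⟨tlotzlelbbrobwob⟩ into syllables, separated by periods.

Vowels present: o, e, o, o; each is a nucleus, giving 4 syllables.
Between /o/ (V1) and /e/ (V2): /tzl/ splits as /t/ + /zl/ (/zl/ is the longest suffix that is a licit onset).
Between /e/ (V2) and /o/ (V3): /lbbr/ — longest licit onset from the right is /br/, leaving /lb/ as coda.
Between /o/ (V3) and /o/ (V4): /bw/ — entire cluster is a permitted onset → onset /bw/, coda ∅.

tlot.zlelb.bro.bwob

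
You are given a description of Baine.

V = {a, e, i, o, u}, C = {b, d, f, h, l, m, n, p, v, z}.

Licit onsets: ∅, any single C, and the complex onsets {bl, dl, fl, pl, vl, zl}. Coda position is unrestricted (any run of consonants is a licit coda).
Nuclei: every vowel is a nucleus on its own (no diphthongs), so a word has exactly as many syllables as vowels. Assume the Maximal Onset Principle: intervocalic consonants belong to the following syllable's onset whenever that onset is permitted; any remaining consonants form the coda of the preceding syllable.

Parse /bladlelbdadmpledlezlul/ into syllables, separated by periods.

bla.dlelb.dadm.ple.dle.zlul

Vowels present: a, e, a, e, e, u; each is a nucleus, giving 6 syllables.
σ1/σ2 boundary: cluster /dl/ — /dl/ is itself a permitted onset, so the whole cluster goes right; preceding coda = ∅.
σ2/σ3 boundary: cluster /lbd/ — the longest permitted-onset suffix is /d/; onset = /d/, preceding coda = /lb/.
σ3/σ4 boundary: cluster /dmpl/ — the longest permitted-onset suffix is /pl/; onset = /pl/, preceding coda = /dm/.
σ4/σ5 boundary: /dl/ is a licit onset in full, so it all attaches to the next syllable.
σ5/σ6 boundary: /zl/ is a licit onset in full, so it all attaches to the next syllable.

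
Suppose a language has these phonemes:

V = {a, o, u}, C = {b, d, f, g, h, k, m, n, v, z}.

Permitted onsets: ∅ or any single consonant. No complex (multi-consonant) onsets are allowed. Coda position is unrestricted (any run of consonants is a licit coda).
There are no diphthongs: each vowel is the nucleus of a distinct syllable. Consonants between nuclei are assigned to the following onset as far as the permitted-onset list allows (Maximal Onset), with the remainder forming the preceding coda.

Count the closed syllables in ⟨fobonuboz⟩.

Vowels present: o, o, u, o; each is a nucleus, giving 4 syllables.
Between /o/ (V1) and /o/ (V2): /b/ → onset of the next syllable (single consonants are always licit onsets).
Between /o/ (V2) and /u/ (V3): just /n/ — single C goes to the following onset.
Between /u/ (V3) and /o/ (V4): /b/ is a single consonant, so it becomes the next onset.
Syllabification: fo.bo.nu.boz.
Classifying each syllable: /fo/ (open), /bo/ (open), /nu/ (open), /boz/ (closed).
Closed syllables: 1.

1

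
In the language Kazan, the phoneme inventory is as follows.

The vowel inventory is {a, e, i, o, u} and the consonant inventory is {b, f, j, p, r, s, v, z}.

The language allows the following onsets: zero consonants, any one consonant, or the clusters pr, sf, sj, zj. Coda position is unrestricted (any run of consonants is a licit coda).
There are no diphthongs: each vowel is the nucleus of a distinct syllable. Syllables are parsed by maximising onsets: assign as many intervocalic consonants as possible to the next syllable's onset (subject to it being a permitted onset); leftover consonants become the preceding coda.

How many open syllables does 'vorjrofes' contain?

1

Vowels present: o, o, e; each is a nucleus, giving 3 syllables.
V1 /o/ – V2 /o/: /rjr/; trying suffixes from longest down, /r/ is the first permitted one, so coda /rj/ | onset /r/.
V2 /o/ – V3 /e/: just /f/ — single C goes to the following onset.
Syllabification: vorj.ro.fes.
Classifying each syllable: /vorj/ (closed), /ro/ (open), /fes/ (closed).
Open syllables: 1.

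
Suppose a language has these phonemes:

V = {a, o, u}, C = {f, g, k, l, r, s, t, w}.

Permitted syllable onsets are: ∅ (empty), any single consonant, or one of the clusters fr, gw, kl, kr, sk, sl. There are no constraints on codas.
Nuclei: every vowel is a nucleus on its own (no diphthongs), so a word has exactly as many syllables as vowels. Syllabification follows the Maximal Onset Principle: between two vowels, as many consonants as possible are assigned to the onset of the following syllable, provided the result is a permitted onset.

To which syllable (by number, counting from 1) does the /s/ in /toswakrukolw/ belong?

Vowels present: o, a, u, o; each is a nucleus, giving 4 syllables.
Between /o/ (V1) and /a/ (V2): /sw/; trying suffixes from longest down, /w/ is the first permitted one, so coda /s/ | onset /w/.
Between /a/ (V2) and /u/ (V3): cluster /kr/ — /kr/ is itself a permitted onset, so the whole cluster goes right; preceding coda = ∅.
Between /u/ (V3) and /o/ (V4): /k/ → onset of the next syllable (single consonants are always licit onsets).
Result: tos.wa.kru.kolw.
The /s/ is in the coda of syllable 1 (/tos/).

1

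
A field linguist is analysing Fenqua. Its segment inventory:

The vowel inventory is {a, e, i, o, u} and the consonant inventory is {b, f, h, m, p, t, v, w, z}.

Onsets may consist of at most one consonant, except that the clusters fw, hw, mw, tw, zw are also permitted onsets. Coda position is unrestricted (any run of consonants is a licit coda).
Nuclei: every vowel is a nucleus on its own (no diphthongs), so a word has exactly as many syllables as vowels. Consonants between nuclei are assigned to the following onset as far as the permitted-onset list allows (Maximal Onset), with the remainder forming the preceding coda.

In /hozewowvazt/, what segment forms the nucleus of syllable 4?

The vowels are o, e, o, a — 4 nuclei, so 4 syllables.
The fourth nucleus (vowel 4 from the left) is /a/.

a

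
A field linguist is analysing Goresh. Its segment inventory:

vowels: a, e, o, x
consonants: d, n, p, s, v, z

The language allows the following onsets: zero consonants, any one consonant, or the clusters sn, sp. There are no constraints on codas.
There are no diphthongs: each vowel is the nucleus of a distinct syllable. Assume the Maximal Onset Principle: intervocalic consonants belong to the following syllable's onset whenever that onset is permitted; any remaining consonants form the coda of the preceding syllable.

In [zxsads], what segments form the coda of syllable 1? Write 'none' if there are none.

Vowels present: x, a; each is a nucleus, giving 2 syllables.
/x…a/ gap (V1→V2): /s/ is a single consonant, so it becomes the next onset.
Putting it together: zx.sads.
Syllable 1 is /zx/: onset /z/, nucleus /x/, coda ∅.

none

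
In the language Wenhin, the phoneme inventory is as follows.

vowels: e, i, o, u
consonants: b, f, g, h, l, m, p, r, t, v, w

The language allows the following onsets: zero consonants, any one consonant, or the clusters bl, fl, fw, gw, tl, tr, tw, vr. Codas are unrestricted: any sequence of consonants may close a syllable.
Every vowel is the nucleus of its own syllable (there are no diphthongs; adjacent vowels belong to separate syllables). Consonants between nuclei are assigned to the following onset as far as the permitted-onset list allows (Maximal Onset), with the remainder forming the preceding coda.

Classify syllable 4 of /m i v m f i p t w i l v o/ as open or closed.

open

Nuclei (vowels): i, i, i, o → 4 syllables.
V1 /i/ – V2 /i/: /vmf/ splits as /vm/ + /f/ (/f/ is the longest suffix that is a licit onset).
V2 /i/ – V3 /i/: cluster /ptw/ — the longest permitted-onset suffix is /tw/; onset = /tw/, preceding coda = /p/.
V3 /i/ – V4 /o/: /lv/ splits as /l/ + /v/ (/v/ is the longest suffix that is a licit onset).
Syllabification: mivm.fip.twil.vo.
Syllable 4 is /vo/; it ends in its nucleus with no coda, so it is open.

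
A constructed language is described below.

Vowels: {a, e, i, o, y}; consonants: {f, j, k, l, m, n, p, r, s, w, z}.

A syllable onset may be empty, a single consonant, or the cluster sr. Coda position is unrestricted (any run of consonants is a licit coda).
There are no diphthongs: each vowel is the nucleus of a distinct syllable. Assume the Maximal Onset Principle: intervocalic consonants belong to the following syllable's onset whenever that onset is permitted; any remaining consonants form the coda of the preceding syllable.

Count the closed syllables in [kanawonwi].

1

Vowels present: a, a, o, i; each is a nucleus, giving 4 syllables.
Between /a/ (V1) and /a/ (V2): /n/ → onset of the next syllable (single consonants are always licit onsets).
Between /a/ (V2) and /o/ (V3): /w/ is a single consonant, so it becomes the next onset.
Between /o/ (V3) and /i/ (V4): /nw/ splits as /n/ + /w/ (/w/ is the longest suffix that is a licit onset).
Syllabification: ka.na.won.wi.
Classifying each syllable: /ka/ (open), /na/ (open), /won/ (closed), /wi/ (open).
Closed syllables: 1.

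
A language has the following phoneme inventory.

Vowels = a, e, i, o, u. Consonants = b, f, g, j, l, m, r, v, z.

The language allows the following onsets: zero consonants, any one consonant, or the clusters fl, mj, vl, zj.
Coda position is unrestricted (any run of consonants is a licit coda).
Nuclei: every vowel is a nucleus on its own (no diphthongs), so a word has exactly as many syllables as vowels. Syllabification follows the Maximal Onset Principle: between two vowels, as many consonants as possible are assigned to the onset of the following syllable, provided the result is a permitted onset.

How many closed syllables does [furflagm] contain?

Nuclei (vowels): u, a → 2 syllables.
V1 /u/ – V2 /a/: /rfl/; trying suffixes from longest down, /fl/ is the first permitted one, so coda /r/ | onset /fl/.
Result: fur.flagm.
Classifying each syllable: /fur/ (closed), /flagm/ (closed).
Closed syllables: 2.

2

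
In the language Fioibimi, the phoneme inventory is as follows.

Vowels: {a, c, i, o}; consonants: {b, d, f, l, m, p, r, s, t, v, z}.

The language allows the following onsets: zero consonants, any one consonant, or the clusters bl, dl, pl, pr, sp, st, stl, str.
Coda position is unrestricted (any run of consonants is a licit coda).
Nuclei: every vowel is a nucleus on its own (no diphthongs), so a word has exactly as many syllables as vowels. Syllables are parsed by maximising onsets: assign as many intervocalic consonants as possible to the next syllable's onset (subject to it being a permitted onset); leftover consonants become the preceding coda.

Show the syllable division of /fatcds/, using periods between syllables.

Vowels present: a, c; each is a nucleus, giving 2 syllables.
/a…c/ gap (V1→V2): /t/ is a single consonant, so it becomes the next onset.

fa.tcds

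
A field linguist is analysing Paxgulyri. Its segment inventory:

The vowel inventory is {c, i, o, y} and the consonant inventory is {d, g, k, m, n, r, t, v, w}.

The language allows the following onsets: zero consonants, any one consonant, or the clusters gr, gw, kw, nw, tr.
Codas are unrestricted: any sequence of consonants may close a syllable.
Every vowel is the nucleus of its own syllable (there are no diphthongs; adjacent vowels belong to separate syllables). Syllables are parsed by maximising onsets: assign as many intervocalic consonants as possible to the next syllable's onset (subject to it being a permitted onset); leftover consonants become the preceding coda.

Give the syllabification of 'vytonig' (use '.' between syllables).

The vowels are y, o, i — 3 nuclei, so 3 syllables.
/y…o/ gap (V1→V2): just /t/ — single C goes to the following onset.
/o…i/ gap (V2→V3): /n/ is a single consonant, so it becomes the next onset.

vy.to.nig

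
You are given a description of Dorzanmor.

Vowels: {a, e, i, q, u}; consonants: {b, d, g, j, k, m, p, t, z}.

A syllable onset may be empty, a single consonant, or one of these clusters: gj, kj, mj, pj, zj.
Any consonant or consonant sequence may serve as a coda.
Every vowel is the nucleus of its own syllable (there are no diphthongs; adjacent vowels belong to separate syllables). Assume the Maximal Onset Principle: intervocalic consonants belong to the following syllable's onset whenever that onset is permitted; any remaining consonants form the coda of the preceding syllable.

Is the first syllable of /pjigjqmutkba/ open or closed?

Nuclei (vowels): i, q, u, a → 4 syllables.
σ1/σ2 boundary: cluster /gj/ — /gj/ is itself a permitted onset, so the whole cluster goes right; preceding coda = ∅.
σ2/σ3 boundary: just /m/ — single C goes to the following onset.
σ3/σ4 boundary: /tkb/ — longest licit onset from the right is /b/, leaving /tk/ as coda.
Result: pji.gjq.mutk.ba.
Syllable 1 is /pji/; it ends in its nucleus with no coda, so it is open.

open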